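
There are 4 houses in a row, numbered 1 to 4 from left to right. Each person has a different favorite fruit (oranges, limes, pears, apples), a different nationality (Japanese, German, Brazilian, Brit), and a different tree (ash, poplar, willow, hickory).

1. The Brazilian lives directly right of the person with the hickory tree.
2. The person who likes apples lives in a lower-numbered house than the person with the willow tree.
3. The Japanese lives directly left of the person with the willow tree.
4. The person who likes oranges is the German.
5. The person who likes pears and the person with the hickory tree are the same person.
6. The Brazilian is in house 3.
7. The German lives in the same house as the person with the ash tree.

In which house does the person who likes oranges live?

From clue 6, the Brazilian must be in house 3.
Clue 1 places the person with the hickory tree in house 2.
Clue 5: the person who likes pears is in house 2.
The person who likes apples is in house 1 (clue 2).
The Japanese is in house 2 (clue 3).
That leaves limes as the favorite fruit for house 3.
So house 4 gets oranges for favorite fruit.
House 3 tree: only willow fits.
The German is in house 4 (clue 4).
By clue 7, the person with the ash tree is in house 4.
The only nationality still possible for house 1 is Brit.
House 1's tree must be poplar (nothing else left).
So: house 1 = apples/Brit/poplar, house 2 = pears/Japanese/hickory, house 3 = limes/Brazilian/willow, house 4 = oranges/German/ash.

4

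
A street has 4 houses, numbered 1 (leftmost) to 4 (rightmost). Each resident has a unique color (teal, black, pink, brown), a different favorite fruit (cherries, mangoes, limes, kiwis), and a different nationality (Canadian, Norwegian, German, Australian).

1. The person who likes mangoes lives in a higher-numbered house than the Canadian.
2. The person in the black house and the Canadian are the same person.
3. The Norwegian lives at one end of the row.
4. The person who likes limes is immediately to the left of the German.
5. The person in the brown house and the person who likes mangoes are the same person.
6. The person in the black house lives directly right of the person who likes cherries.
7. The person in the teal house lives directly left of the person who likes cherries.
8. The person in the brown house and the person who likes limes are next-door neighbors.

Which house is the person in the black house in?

3

The person in the teal house is in house 1 (clue 7).
Clue 7: the person who likes cherries is in house 2.
The person in the black house is in house 3 (clue 6).
The person in the brown house is in house 4 (clue 8).
From clue 8, the person who likes limes must be in house 3.
The only color still possible for house 2 is pink.
The only favorite fruit still possible for house 1 is kiwis.
That leaves mangoes as the favorite fruit for house 4.
Clue 2 places the Canadian in house 3.
Clue 4: the German is in house 4.
So house 2 gets Australian for nationality.
So house 1 gets Norwegian for nationality.
So: house 1 = teal/kiwis/Norwegian, house 2 = pink/cherries/Australian, house 3 = black/limes/Canadian, house 4 = brown/mangoes/German.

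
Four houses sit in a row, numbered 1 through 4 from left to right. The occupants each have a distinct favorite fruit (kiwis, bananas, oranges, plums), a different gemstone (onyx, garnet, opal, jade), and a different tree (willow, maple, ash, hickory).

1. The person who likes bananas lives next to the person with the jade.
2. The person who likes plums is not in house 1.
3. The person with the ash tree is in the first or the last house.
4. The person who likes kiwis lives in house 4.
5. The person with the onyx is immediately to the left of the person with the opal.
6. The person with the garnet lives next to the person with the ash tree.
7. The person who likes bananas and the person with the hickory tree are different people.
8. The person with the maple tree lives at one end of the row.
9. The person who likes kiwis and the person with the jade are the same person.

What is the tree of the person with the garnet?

The person who likes kiwis is in house 4 (clue 4).
Clue 9: the person with the jade is in house 4.
House 1 gemstone: only onyx fits.
The person who likes bananas is in house 3 (clue 1).
From clue 5, the person with the opal must be in house 2.
House 1's favorite fruit must be oranges (nothing else left).
House 2's favorite fruit must be plums (nothing else left).
That leaves garnet as the gemstone for house 3.
House 3 tree: only willow fits.
From clue 6, the person with the ash tree must be in house 4.
That leaves hickory as the tree for house 2.
House 1's tree must be maple (nothing else left).
So: house 1 = oranges/onyx/maple, house 2 = plums/opal/hickory, house 3 = bananas/garnet/willow, house 4 = kiwis/jade/ash.

willow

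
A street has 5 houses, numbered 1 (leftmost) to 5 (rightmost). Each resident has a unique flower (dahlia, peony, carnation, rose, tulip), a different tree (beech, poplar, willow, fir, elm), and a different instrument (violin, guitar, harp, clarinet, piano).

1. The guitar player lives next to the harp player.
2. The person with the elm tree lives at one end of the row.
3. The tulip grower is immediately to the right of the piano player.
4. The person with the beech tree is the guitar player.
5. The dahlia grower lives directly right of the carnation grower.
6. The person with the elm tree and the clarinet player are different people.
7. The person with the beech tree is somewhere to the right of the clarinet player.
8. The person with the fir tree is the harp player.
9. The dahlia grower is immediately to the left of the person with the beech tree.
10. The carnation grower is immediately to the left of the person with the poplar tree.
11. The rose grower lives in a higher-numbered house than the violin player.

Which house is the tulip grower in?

The person with the elm tree is narrowed to house 1 or 5; consider each.
Placing it in house 5 leads to a contradiction, so it's in house 1.
The carnation grower is narrowed to house 1 or 2 or 3; consider each.
Placing it in house 1 and house 3 leads to a contradiction, so it's in house 2.
From clue 5, the dahlia grower must be in house 3.
From clue 9, the person with the beech tree must be in house 4.
By clue 10, the person with the poplar tree is in house 3.
The only flower still possible for house 1 is peony.
By clue 4, the guitar player is in house 4.
So house 1 gets violin for instrument.
House 3's instrument must be piano (nothing else left).
That leaves harp as the instrument for house 5.
By clue 3, the tulip grower is in house 4.
From clue 8, the person with the fir tree must be in house 5.
That leaves rose as the flower for house 5.
The only tree still possible for house 2 is willow.
House 2 instrument: only clarinet fits.
So: house 1 = peony/elm/violin, house 2 = carnation/willow/clarinet, house 3 = dahlia/poplar/piano, house 4 = tulip/beech/guitar, house 5 = rose/fir/harp.

4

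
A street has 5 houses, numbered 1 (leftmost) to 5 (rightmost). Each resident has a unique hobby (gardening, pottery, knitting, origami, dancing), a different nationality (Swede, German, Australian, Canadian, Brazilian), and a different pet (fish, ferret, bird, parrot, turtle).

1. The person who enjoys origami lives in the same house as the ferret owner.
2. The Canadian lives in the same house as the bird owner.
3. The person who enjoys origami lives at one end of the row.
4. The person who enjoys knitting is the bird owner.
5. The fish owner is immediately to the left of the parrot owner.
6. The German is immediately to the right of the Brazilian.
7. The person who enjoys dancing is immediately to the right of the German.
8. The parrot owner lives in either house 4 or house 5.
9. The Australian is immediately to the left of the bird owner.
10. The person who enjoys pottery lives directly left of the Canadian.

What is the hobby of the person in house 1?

The person who enjoys origami is narrowed to house 1 or 5; consider each.
Placing it in house 5 leads to a contradiction, so it's in house 1.
The ferret owner is in house 1 (clue 1).
House 2's pet must be turtle (nothing else left).
The fish owner is narrowed to house 3 or 4; consider each.
Placing it in house 4 leads to a contradiction, so it's in house 3.
From clue 5, the parrot owner must be in house 4.
House 5's pet must be bird (nothing else left).
Clue 2 places the Canadian in house 5.
The person who enjoys knitting is in house 5 (clue 4).
The Australian is in house 4 (clue 9).
From clue 10, the person who enjoys pottery must be in house 4.
That leaves gardening as the hobby for house 2.
House 3 hobby: only dancing fits.
Clue 7: the German is in house 2.
So house 1 gets Brazilian for nationality.
That leaves Swede as the nationality for house 3.
So: house 1 = origami/Brazilian/ferret, house 2 = gardening/German/turtle, house 3 = dancing/Swede/fish, house 4 = pottery/Australian/parrot, house 5 = knitting/Canadian/bird.

origami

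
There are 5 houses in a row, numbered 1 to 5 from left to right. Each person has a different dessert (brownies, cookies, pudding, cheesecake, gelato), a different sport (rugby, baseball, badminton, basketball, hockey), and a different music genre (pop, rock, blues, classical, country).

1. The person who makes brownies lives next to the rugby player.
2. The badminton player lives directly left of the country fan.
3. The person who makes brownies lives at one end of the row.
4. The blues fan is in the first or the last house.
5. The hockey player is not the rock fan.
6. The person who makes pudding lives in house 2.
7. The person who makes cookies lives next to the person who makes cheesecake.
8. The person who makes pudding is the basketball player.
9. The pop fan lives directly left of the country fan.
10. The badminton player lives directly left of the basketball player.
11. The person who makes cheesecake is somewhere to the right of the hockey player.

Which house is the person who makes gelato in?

The person who makes pudding is in house 2 (clue 6).
Clue 8: the basketball player is in house 2.
By clue 10, the badminton player is in house 1.
The person who makes brownies is in house 5 (clue 1).
Clue 1: the rugby player is in house 4.
Clue 2 places the country fan in house 2.
From clue 9, the pop fan must be in house 1.
The only dessert still possible for house 1 is gelato.
The only dessert still possible for house 3 is cookies.
House 4's dessert must be cheesecake (nothing else left).
That leaves hockey as the sport for house 3.
So house 5 gets baseball for sport.
House 5's music genre must be blues (nothing else left).
Clue 5 places the rock fan in house 4.
So house 3 gets classical for music genre.
So: house 1 = gelato/badminton/pop, house 2 = pudding/basketball/country, house 3 = cookies/hockey/classical, house 4 = cheesecake/rugby/rock, house 5 = brownies/baseball/blues.

1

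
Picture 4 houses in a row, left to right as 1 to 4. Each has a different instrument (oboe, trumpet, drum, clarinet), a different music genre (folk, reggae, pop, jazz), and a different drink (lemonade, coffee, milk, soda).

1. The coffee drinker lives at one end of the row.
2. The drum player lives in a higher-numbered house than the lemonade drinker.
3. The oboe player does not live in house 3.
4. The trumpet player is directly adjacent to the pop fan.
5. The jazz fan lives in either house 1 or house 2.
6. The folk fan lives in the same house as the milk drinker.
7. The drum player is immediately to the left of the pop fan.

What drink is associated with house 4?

coffee

The drum player is narrowed to house 2 or 3; consider each.
Placing it in house 3 leads to a contradiction, so it's in house 2.
Clue 2 places the lemonade drinker in house 1.
Clue 7: the pop fan is in house 3.
That leaves coffee as the drink for house 4.
The trumpet player is in house 4 (clue 4).
Clue 6 places the folk fan in house 2.
Clue 6 places the milk drinker in house 2.
The only instrument still possible for house 3 is clarinet.
House 1's music genre must be jazz (nothing else left).
That leaves reggae as the music genre for house 4.
That leaves soda as the drink for house 3.
That leaves oboe as the instrument for house 1.
So: house 1 = oboe/jazz/lemonade, house 2 = drum/folk/milk, house 3 = clarinet/pop/soda, house 4 = trumpet/reggae/coffee.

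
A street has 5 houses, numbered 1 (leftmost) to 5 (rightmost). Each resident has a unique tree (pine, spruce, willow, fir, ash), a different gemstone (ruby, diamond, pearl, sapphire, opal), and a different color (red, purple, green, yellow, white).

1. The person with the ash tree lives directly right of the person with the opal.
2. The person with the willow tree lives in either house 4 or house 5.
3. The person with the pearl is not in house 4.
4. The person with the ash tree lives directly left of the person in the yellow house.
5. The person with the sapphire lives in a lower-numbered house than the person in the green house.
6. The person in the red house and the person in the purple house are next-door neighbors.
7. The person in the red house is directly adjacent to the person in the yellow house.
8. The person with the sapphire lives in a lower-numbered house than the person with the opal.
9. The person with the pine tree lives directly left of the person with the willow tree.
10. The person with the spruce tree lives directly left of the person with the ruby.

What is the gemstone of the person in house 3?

ruby

House 1's color must be white (nothing else left).
The person with the ash tree is narrowed to house 3 or 4; consider each.
Placing it in house 4 leads to a contradiction, so it's in house 3.
Clue 1 places the person with the opal in house 2.
By clue 4, the person in the yellow house is in house 4.
From clue 8, the person with the sapphire must be in house 1.
From clue 6, the person in the red house must be in house 3.
Clue 6: the person in the purple house is in house 2.
From clue 9, the person with the willow tree must be in house 5.
So house 1 gets fir for tree.
So house 2 gets spruce for tree.
The only tree still possible for house 4 is pine.
House 4 gemstone: only diamond fits.
The only color still possible for house 5 is green.
Clue 10 places the person with the ruby in house 3.
That leaves pearl as the gemstone for house 5.
So: house 1 = fir/sapphire/white, house 2 = spruce/opal/purple, house 3 = ash/ruby/red, house 4 = pine/diamond/yellow, house 5 = willow/pearl/green.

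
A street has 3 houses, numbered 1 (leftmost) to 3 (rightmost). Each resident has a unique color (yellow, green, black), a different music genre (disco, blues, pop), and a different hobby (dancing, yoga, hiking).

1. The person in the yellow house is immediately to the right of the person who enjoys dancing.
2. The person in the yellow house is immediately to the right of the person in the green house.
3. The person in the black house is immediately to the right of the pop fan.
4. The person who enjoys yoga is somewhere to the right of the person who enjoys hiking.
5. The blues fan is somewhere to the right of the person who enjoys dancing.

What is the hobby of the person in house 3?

That leaves green as the color for house 1.
House 3's hobby must be yoga (nothing else left).
The person in the yellow house is in house 2 (clue 2).
That leaves black as the color for house 3.
By clue 1, the person who enjoys dancing is in house 1.
From clue 3, the pop fan must be in house 2.
House 1 music genre: only disco fits.
The only music genre still possible for house 3 is blues.
House 2's hobby must be hiking (nothing else left).
So: house 1 = green/disco/dancing, house 2 = yellow/pop/hiking, house 3 = black/blues/yoga.

yoga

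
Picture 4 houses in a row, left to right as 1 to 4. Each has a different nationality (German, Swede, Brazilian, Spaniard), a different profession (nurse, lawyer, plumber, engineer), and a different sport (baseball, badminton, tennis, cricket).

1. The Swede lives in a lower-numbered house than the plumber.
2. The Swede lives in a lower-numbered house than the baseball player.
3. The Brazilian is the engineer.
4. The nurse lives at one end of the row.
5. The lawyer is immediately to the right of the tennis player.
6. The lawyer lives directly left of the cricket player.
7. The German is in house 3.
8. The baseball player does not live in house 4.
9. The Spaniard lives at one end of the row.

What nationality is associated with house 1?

From clue 7, the German must be in house 3.
The Spaniard is narrowed to house 1 or 4; consider each.
Placing it in house 1 leads to a contradiction, so it's in house 4.
The Brazilian is narrowed to house 1 or 2; consider each.
Placing it in house 1 leads to a contradiction, so it's in house 2.
Clue 3 places the engineer in house 2.
That leaves Swede as the nationality for house 1.
That leaves nurse as the profession for house 1.
So house 4 gets plumber for profession.
Clue 5 places the tennis player in house 2.
From clue 6, the cricket player must be in house 4.
House 3 profession: only lawyer fits.
The only sport still possible for house 1 is badminton.
That leaves baseball as the sport for house 3.
So: house 1 = Swede/nurse/badminton, house 2 = Brazilian/engineer/tennis, house 3 = German/lawyer/baseball, house 4 = Spaniard/plumber/cricket.

Swede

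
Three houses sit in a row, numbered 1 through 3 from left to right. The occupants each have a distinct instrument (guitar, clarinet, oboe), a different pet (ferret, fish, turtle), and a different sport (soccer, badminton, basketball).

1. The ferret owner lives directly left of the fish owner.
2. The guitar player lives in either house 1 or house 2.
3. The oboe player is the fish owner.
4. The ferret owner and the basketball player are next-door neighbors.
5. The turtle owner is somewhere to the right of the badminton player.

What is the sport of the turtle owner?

House 1 pet: only ferret fits.
The fish owner is in house 2 (clue 1).
From clue 3, the oboe player must be in house 2.
From clue 4, the basketball player must be in house 2.
The only instrument still possible for house 3 is clarinet.
House 3 pet: only turtle fits.
House 3 sport: only soccer fits.
House 1's instrument must be guitar (nothing else left).
So house 1 gets badminton for sport.
So: house 1 = guitar/ferret/badminton, house 2 = oboe/fish/basketball, house 3 = clarinet/turtle/soccer.

soccer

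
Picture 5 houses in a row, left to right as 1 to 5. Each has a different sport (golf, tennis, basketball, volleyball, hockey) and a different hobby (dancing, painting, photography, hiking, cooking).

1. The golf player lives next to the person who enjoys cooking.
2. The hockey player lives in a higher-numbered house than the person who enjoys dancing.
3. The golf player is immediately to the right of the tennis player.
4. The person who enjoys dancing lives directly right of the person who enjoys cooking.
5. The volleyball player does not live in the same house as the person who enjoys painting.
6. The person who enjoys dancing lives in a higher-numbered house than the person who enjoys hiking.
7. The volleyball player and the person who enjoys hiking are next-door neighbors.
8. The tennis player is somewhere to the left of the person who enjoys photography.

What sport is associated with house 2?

The golf player is narrowed to house 2 or 3 or 4; consider each.
Placing it in house 3 and house 4 leads to a contradiction, so it's in house 2.
Clue 3: the tennis player is in house 1.
By clue 6, the person who enjoys dancing is in house 4.
From clue 2, the hockey player must be in house 5.
Clue 4 places the person who enjoys cooking in house 3.
The only hobby still possible for house 1 is painting.
House 5 hobby: only photography fits.
From clue 7, the volleyball player must be in house 3.
The only sport still possible for house 4 is basketball.
That leaves hiking as the hobby for house 2.
So: house 1 = tennis/painting, house 2 = golf/hiking, house 3 = volleyball/cooking, house 4 = basketball/dancing, house 5 = hockey/photography.

golf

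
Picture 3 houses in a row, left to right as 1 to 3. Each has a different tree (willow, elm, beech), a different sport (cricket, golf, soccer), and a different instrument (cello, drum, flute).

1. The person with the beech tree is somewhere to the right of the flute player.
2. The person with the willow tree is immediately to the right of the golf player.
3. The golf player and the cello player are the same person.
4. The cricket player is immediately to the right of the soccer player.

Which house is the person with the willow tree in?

2

House 1 tree: only elm fits.
The only sport still possible for house 3 is cricket.
So house 3 gets drum for instrument.
Clue 4 places the soccer player in house 2.
House 1's sport must be golf (nothing else left).
Clue 2: the person with the willow tree is in house 2.
Clue 3 places the cello player in house 1.
House 3's tree must be beech (nothing else left).
So house 2 gets flute for instrument.
So: house 1 = elm/golf/cello, house 2 = willow/soccer/flute, house 3 = beech/cricket/drum.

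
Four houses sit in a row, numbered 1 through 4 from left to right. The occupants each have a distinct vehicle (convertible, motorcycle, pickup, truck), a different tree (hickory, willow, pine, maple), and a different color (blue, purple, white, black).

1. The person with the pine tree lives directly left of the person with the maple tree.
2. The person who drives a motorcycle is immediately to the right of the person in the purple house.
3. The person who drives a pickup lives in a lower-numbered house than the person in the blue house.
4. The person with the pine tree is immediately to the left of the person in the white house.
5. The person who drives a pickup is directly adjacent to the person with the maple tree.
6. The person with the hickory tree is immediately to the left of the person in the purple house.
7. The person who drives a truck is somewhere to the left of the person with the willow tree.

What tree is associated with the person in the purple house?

pine

House 1's color must be black (nothing else left).
The person who drives a motorcycle is narrowed to house 3 or 4; consider each.
Placing it in house 4 leads to a contradiction, so it's in house 3.
Clue 2 places the person in the purple house in house 2.
Clue 6: the person with the hickory tree is in house 1.
So house 4 gets convertible for vehicle.
From clue 5, the person who drives a pickup must be in house 2.
Clue 5: the person with the maple tree is in house 3.
House 1's vehicle must be truck (nothing else left).
The only tree still possible for house 4 is willow.
From clue 4, the person in the white house must be in house 3.
So house 2 gets pine for tree.
House 4's color must be blue (nothing else left).
So: house 1 = truck/hickory/black, house 2 = pickup/pine/purple, house 3 = motorcycle/maple/white, house 4 = convertible/willow/blue.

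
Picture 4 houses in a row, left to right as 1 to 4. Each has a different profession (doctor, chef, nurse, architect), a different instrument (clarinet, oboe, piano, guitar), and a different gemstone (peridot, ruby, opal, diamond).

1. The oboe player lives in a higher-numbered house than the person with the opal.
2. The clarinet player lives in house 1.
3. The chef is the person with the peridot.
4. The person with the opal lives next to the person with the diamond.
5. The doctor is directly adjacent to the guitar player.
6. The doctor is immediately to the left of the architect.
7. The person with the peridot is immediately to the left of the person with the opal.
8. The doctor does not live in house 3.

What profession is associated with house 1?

chef

By clue 2, the clarinet player is in house 1.
House 4's profession must be nurse (nothing else left).
So house 3 gets architect for profession.
From clue 6, the doctor must be in house 2.
House 1's profession must be chef (nothing else left).
From clue 3, the person with the peridot must be in house 1.
Clue 5: the guitar player is in house 3.
By clue 7, the person with the opal is in house 2.
That leaves piano as the instrument for house 2.
That leaves oboe as the instrument for house 4.
From clue 4, the person with the diamond must be in house 3.
House 4's gemstone must be ruby (nothing else left).
So: house 1 = chef/clarinet/peridot, house 2 = doctor/piano/opal, house 3 = architect/guitar/diamond, house 4 = nurse/oboe/ruby.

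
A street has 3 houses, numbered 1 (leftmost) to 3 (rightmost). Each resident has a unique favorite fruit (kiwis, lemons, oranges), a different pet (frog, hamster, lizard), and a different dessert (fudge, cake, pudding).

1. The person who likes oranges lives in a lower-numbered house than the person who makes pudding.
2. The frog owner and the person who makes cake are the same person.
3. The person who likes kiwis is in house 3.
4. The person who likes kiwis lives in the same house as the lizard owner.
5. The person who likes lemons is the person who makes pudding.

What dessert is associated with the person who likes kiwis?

fudge

Clue 3 places the person who likes kiwis in house 3.
Clue 4 places the lizard owner in house 3.
House 1 favorite fruit: only oranges fits.
So house 2 gets lemons for favorite fruit.
The person who makes pudding is in house 2 (clue 5).
House 3 dessert: only fudge fits.
From clue 2, the frog owner must be in house 1.
That leaves hamster as the pet for house 2.
That leaves cake as the dessert for house 1.
So: house 1 = oranges/frog/cake, house 2 = lemons/hamster/pudding, house 3 = kiwis/lizard/fudge.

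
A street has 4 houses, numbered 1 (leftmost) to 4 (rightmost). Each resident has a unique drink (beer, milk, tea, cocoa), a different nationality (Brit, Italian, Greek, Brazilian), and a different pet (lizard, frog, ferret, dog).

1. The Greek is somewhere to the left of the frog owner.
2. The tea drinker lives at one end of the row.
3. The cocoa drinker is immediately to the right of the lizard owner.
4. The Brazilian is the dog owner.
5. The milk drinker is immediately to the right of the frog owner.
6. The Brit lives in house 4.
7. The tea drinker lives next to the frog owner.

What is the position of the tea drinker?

1

By clue 6, the Brit is in house 4.
That leaves ferret as the pet for house 4.
The milk drinker is narrowed to house 3 or 4; consider each.
Placing it in house 4 leads to a contradiction, so it's in house 3.
By clue 5, the frog owner is in house 2.
Clue 7: the tea drinker is in house 1.
By clue 1, the Greek is in house 1.
So house 2 gets Italian for nationality.
So house 3 gets Brazilian for nationality.
The dog owner is in house 3 (clue 4).
House 1's pet must be lizard (nothing else left).
By clue 3, the cocoa drinker is in house 2.
House 4 drink: only beer fits.
So: house 1 = tea/Greek/lizard, house 2 = cocoa/Italian/frog, house 3 = milk/Brazilian/dog, house 4 = beer/Brit/ferret.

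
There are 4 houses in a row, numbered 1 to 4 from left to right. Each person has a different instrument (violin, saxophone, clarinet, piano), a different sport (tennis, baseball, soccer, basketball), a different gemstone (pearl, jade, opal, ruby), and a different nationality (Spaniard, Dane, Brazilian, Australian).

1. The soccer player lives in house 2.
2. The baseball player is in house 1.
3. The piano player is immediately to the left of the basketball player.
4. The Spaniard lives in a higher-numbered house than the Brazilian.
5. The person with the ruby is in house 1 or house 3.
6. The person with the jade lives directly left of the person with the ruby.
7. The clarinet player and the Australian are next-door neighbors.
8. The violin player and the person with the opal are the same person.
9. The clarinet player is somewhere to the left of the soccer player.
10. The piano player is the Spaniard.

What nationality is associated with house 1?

Brazilian

From clue 1, the soccer player must be in house 2.
Clue 2 places the baseball player in house 1.
Clue 6 places the person with the jade in house 2.
By clue 6, the person with the ruby is in house 3.
Clue 9: the clarinet player is in house 1.
By clue 7, the Australian is in house 2.
From clue 8, the violin player must be in house 4.
Clue 8 places the person with the opal in house 4.
That leaves pearl as the gemstone for house 1.
House 4's nationality must be Dane (nothing else left).
Clue 10 places the piano player in house 3.
So house 2 gets saxophone for instrument.
The only nationality still possible for house 1 is Brazilian.
The only nationality still possible for house 3 is Spaniard.
Clue 3 places the basketball player in house 4.
House 3's sport must be tennis (nothing else left).
So: house 1 = clarinet/baseball/pearl/Brazilian, house 2 = saxophone/soccer/jade/Australian, house 3 = piano/tennis/ruby/Spaniard, house 4 = violin/basketball/opal/Dane.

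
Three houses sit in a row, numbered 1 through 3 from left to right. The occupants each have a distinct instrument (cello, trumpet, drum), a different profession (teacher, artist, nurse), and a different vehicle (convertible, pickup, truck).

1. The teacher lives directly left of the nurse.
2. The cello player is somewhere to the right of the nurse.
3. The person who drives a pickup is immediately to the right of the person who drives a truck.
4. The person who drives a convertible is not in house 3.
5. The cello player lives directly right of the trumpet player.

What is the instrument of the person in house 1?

The cello player is in house 3 (clue 2).
By clue 2, the nurse is in house 2.
Clue 5 places the trumpet player in house 2.
So house 1 gets drum for instrument.
The only profession still possible for house 3 is artist.
The only vehicle still possible for house 3 is pickup.
By clue 3, the person who drives a truck is in house 2.
So house 1 gets teacher for profession.
So house 1 gets convertible for vehicle.
So: house 1 = drum/teacher/convertible, house 2 = trumpet/nurse/truck, house 3 = cello/artist/pickup.

drum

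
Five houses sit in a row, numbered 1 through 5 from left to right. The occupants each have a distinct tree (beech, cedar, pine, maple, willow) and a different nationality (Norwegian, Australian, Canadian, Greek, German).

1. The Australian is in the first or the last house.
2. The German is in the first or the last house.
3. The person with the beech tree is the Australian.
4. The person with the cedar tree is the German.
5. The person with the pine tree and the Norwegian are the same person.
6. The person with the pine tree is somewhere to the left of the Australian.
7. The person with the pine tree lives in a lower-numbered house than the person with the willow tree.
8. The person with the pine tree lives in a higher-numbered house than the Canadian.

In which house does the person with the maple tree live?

2

Clue 6 places the Australian in house 5.
The only nationality still possible for house 1 is German.
The person with the beech tree is in house 5 (clue 3).
Clue 4: the person with the cedar tree is in house 1.
House 2 tree: only maple fits.
From clue 7, the person with the pine tree must be in house 3.
Clue 7: the person with the willow tree is in house 4.
From clue 8, the Canadian must be in house 2.
From clue 5, the Norwegian must be in house 3.
That leaves Greek as the nationality for house 4.
So: house 1 = cedar/German, house 2 = maple/Canadian, house 3 = pine/Norwegian, house 4 = willow/Greek, house 5 = beech/Australian.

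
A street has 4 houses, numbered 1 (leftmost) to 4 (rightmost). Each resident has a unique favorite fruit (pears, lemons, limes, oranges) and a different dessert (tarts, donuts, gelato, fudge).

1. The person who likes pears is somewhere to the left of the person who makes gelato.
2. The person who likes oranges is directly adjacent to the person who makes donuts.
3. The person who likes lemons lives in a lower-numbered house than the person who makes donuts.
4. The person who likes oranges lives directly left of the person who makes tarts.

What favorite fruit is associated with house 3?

oranges

So house 4 gets limes for favorite fruit.
House 1's dessert must be fudge (nothing else left).
The person who likes lemons is narrowed to house 1 or 2 or 3; consider each.
Placing it in house 2 and house 3 leads to a contradiction, so it's in house 1.
House 2 dessert: only donuts fits.
From clue 2, the person who likes oranges must be in house 3.
By clue 4, the person who makes tarts is in house 4.
So house 2 gets pears for favorite fruit.
House 3's dessert must be gelato (nothing else left).
So: house 1 = lemons/fudge, house 2 = pears/donuts, house 3 = oranges/gelato, house 4 = limes/tarts.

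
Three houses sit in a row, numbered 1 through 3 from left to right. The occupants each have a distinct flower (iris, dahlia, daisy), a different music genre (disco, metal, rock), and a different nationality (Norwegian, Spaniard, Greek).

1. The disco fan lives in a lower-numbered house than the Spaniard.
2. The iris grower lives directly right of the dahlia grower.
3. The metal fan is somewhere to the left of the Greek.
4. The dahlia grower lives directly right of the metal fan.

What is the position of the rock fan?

3

By clue 4, the dahlia grower is in house 2.
By clue 4, the metal fan is in house 1.
So house 1 gets daisy for flower.
House 3 flower: only iris fits.
That leaves rock as the music genre for house 3.
House 1 nationality: only Norwegian fits.
From clue 1, the Spaniard must be in house 3.
House 2's music genre must be disco (nothing else left).
So house 2 gets Greek for nationality.
So: house 1 = daisy/metal/Norwegian, house 2 = dahlia/disco/Greek, house 3 = iris/rock/Spaniard.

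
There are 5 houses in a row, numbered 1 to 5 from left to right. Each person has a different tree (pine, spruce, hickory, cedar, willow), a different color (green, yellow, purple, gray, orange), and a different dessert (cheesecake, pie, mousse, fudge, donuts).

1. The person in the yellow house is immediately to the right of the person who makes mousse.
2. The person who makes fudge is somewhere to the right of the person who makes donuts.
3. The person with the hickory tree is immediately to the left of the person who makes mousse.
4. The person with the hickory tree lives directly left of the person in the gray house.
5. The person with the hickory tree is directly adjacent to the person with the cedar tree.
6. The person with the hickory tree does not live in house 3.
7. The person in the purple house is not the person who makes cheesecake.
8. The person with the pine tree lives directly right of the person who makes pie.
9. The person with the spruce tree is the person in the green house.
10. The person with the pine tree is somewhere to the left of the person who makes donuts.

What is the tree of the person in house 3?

The person with the hickory tree is narrowed to house 1 or 2; consider each.
Placing it in house 1 leads to a contradiction, so it's in house 2.
By clue 3, the person who makes mousse is in house 3.
Clue 4 places the person in the gray house in house 3.
So house 4 gets donuts for dessert.
From clue 8, the person who makes pie must be in house 2.
That leaves cedar as the tree for house 1.
So house 3 gets pine for tree.
So house 4 gets yellow for color.
House 1's dessert must be cheesecake (nothing else left).
House 5 dessert: only fudge fits.
Clue 9: the person with the spruce tree is in house 5.
Clue 9 places the person in the green house in house 5.
House 4's tree must be willow (nothing else left).
The only color still possible for house 1 is orange.
So house 2 gets purple for color.
So: house 1 = cedar/orange/cheesecake, house 2 = hickory/purple/pie, house 3 = pine/gray/mousse, house 4 = willow/yellow/donuts, house 5 = spruce/green/fudge.

pine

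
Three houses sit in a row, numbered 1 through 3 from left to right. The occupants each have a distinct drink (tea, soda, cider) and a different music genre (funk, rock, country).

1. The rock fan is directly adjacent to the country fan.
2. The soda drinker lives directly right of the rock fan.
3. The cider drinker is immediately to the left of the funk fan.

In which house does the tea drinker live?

The cider drinker is narrowed to house 1 or 2; consider each.
Placing it in house 1 leads to a contradiction, so it's in house 2.
From clue 3, the funk fan must be in house 3.
House 1 drink: only tea fits.
That leaves soda as the drink for house 3.
The rock fan is in house 2 (clue 2).
That leaves country as the music genre for house 1.
So: house 1 = tea/country, house 2 = cider/rock, house 3 = soda/funk.

1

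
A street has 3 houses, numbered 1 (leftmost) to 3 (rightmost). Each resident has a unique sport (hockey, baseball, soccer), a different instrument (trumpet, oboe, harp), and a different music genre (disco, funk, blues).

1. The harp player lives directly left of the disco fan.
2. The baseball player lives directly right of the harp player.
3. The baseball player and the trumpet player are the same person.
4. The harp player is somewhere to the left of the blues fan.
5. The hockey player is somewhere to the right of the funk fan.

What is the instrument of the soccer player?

harp

So house 1 gets soccer for sport.
The only music genre still possible for house 1 is funk.
The baseball player is narrowed to house 2 or 3; consider each.
Placing it in house 3 leads to a contradiction, so it's in house 2.
The harp player is in house 1 (clue 2).
From clue 3, the trumpet player must be in house 2.
So house 3 gets hockey for sport.
So house 3 gets oboe for instrument.
The disco fan is in house 2 (clue 1).
House 3's music genre must be blues (nothing else left).
So: house 1 = soccer/harp/funk, house 2 = baseball/trumpet/disco, house 3 = hockey/oboe/blues.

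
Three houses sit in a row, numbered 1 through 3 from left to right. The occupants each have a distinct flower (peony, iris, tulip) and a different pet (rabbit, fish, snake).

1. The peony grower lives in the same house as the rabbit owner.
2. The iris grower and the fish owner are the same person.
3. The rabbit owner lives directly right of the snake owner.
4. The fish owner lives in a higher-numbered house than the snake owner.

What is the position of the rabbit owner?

2

The only pet still possible for house 1 is snake.
By clue 3, the rabbit owner is in house 2.
That leaves tulip as the flower for house 1.
House 3's pet must be fish (nothing else left).
The peony grower is in house 2 (clue 1).
The iris grower is in house 3 (clue 2).
So: house 1 = tulip/snake, house 2 = peony/rabbit, house 3 = iris/fish.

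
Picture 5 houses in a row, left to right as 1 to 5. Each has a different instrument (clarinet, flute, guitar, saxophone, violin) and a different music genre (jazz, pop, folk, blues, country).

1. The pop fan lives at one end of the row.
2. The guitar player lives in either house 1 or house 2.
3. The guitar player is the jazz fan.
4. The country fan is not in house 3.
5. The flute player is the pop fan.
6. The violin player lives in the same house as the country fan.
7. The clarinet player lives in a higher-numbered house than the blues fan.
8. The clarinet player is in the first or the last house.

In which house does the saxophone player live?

3

The clarinet player is in house 5 (clue 8).
House 1's instrument must be flute (nothing else left).
So house 2 gets guitar for instrument.
House 3's instrument must be saxophone (nothing else left).
House 4's instrument must be violin (nothing else left).
From clue 3, the jazz fan must be in house 2.
Clue 5: the pop fan is in house 1.
From clue 6, the country fan must be in house 4.
So house 5 gets folk for music genre.
House 3's music genre must be blues (nothing else left).
So: house 1 = flute/pop, house 2 = guitar/jazz, house 3 = saxophone/blues, house 4 = violin/country, house 5 = clarinet/folk.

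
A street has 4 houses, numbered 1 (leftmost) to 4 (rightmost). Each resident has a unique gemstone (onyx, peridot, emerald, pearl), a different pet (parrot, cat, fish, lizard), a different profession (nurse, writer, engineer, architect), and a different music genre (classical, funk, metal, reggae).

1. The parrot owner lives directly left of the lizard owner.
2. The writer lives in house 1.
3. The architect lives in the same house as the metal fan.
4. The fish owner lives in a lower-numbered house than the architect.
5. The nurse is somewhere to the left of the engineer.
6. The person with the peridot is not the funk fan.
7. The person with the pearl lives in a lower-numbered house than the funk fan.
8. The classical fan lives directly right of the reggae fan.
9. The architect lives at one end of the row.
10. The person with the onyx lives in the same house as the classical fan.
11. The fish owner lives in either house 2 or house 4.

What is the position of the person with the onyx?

2

Clue 2 places the writer in house 1.
By clue 9, the architect is in house 4.
Clue 11 places the fish owner in house 2.
Clue 1 places the parrot owner in house 3.
Clue 1 places the lizard owner in house 4.
From clue 3, the metal fan must be in house 4.
From clue 5, the nurse must be in house 2.
Clue 5: the engineer is in house 3.
House 1's pet must be cat (nothing else left).
House 1's music genre must be reggae (nothing else left).
Clue 8 places the classical fan in house 2.
The person with the onyx is in house 2 (clue 10).
That leaves pearl as the gemstone for house 1.
House 3 music genre: only funk fits.
From clue 6, the person with the peridot must be in house 4.
The only gemstone still possible for house 3 is emerald.
So: house 1 = pearl/cat/writer/reggae, house 2 = onyx/fish/nurse/classical, house 3 = emerald/parrot/engineer/funk, house 4 = peridot/lizard/architect/metal.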